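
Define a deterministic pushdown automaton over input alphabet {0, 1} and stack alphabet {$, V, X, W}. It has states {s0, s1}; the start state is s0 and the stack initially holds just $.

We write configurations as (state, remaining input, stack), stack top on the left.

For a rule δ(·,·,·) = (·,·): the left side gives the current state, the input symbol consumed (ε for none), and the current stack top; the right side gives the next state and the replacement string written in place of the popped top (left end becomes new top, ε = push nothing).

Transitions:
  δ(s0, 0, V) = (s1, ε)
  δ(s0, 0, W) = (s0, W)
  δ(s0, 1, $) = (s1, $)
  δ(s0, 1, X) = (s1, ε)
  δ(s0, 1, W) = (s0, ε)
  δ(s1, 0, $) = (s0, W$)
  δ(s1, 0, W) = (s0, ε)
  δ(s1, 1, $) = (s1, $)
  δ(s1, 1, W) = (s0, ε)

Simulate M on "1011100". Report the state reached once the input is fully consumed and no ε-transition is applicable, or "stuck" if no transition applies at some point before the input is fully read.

s0

(s0, 1011100, $)
  read 1, top $: go to s1, push $ → (s1, 011100, $)
  read 0, top $: go to s0, push W$ → (s0, 11100, W$)
  read 1, top W: go to s0, push ε → (s0, 1100, $)
  read 1, top $: go to s1, push $ → (s1, 100, $)
  read 1, top $: go to s1, push $ → (s1, 00, $)
  read 0, top $: go to s0, push W$ → (s0, 0, W$)
  read 0, top W: go to s0, push W → (s0, ε, W$)
All input consumed; M is in state s0.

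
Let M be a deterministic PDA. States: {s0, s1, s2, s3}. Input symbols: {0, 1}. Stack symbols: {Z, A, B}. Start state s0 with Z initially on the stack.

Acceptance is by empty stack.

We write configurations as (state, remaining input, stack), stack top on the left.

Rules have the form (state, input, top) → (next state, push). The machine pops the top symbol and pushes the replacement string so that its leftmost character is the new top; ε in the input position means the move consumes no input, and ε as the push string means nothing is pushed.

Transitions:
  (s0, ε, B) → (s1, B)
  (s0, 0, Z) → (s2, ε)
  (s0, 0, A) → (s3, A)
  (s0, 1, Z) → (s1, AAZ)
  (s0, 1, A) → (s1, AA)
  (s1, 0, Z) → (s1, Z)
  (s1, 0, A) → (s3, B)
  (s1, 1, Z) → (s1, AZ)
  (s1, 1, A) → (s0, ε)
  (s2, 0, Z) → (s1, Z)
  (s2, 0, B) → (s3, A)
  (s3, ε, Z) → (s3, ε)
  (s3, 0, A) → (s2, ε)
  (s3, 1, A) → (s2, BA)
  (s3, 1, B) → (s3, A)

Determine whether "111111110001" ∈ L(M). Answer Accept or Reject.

Reject

(s0, 111111110001, Z) ⊢ (s1, 11111110001, AAZ) ⊢ (s0, 1111110001, AZ) ⊢ (s1, 111110001, AAZ) ⊢ (s0, 11110001, AZ) ⊢ (s1, 1110001, AAZ) ⊢ (s0, 110001, AZ) ⊢ (s1, 10001, AAZ) ⊢ (s0, 0001, AZ) ⊢ (s3, 001, AZ) ⊢ (s2, 01, Z) ⊢ (s1, 1, Z) ⊢ (s1, ε, AZ)
All input consumed; stack is AZ, not empty, and no further ε-move applies.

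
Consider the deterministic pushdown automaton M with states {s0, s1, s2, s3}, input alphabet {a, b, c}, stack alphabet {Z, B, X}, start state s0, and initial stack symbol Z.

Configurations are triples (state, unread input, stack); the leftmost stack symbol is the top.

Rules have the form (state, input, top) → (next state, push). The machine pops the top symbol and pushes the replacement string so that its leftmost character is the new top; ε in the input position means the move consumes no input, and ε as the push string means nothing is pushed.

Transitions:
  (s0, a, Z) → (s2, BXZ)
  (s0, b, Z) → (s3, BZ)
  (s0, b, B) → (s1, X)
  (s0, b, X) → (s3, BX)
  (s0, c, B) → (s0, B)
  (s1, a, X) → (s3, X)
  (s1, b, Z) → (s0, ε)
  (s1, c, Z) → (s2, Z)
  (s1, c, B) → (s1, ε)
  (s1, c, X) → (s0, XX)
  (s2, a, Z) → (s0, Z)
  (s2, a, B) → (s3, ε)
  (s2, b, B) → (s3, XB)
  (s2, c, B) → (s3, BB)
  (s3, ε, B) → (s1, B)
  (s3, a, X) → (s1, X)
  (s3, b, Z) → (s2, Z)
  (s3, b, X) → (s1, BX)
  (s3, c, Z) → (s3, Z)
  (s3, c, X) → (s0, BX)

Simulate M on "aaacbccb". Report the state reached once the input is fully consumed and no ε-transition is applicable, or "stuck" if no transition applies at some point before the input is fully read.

s1

(s0, aaacbccb, Z)
  read a, top Z: go to s2, push BXZ → (s2, aacbccb, BXZ)
  read a, top B: go to s3, push ε → (s3, acbccb, XZ)
  read a, top X: go to s1, push X → (s1, cbccb, XZ)
  read c, top X: go to s0, push XX → (s0, bccb, XXZ)
  read b, top X: go to s3, push BX → (s3, ccb, BXXZ)
  ε-move, top B: go to s1, push B → (s1, ccb, BXXZ)
  read c, top B: go to s1, push ε → (s1, cb, XXZ)
  read c, top X: go to s0, push XX → (s0, b, XXXZ)
  read b, top X: go to s3, push BX → (s3, ε, BXXXZ)
  ε-move, top B: go to s1, push B → (s1, ε, BXXXZ)
All input consumed; M is in state s1.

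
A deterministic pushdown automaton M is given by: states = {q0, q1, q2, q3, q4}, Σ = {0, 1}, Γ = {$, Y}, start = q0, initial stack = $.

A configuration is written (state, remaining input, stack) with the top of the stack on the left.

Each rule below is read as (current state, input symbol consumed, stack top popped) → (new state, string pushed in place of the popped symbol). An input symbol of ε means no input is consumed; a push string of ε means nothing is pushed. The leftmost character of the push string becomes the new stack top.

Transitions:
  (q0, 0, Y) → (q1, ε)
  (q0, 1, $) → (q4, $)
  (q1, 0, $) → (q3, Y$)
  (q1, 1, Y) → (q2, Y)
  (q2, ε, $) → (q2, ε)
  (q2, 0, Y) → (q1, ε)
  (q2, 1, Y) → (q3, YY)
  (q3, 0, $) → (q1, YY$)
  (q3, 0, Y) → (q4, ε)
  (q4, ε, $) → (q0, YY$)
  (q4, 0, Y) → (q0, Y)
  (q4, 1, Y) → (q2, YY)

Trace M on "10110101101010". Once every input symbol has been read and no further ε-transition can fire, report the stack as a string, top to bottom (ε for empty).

(q0, 10110101101010, $) ⊢ (q4, 0110101101010, $) ⊢ (q0, 0110101101010, YY$) ⊢ (q1, 110101101010, Y$) ⊢ (q2, 10101101010, Y$) ⊢ (q3, 0101101010, YY$) ⊢ (q4, 101101010, Y$) ⊢ (q2, 01101010, YY$) ⊢ (q1, 1101010, Y$) ⊢ (q2, 101010, Y$) ⊢ (q3, 01010, YY$) ⊢ (q4, 1010, Y$) ⊢ (q2, 010, YY$) ⊢ (q1, 10, Y$) ⊢ (q2, 0, Y$) ⊢ (q1, ε, $)
All input consumed in state q1 with stack $.

$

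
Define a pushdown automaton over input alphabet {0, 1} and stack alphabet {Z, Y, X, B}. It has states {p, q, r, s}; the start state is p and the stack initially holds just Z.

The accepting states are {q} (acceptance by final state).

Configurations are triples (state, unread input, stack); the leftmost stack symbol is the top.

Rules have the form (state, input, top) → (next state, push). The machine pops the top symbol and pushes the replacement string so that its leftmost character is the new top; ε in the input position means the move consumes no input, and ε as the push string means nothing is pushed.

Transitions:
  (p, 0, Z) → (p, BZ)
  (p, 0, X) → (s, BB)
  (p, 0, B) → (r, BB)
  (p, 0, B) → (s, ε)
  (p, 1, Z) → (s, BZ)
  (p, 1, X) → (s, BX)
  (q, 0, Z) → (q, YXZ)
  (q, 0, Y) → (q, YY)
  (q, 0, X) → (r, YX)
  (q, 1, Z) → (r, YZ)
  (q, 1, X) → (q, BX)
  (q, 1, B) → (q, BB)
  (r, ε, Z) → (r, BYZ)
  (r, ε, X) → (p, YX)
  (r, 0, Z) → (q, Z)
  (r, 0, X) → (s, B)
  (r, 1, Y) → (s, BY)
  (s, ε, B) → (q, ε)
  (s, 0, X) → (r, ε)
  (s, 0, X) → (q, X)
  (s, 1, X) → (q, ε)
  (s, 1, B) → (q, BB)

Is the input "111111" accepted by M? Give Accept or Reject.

Accept

One accepting computation: (p, 111111, Z) ⊢ (s, 11111, BZ) ⊢ (q, 1111, BBZ) ⊢ (q, 111, BBBZ) ⊢ (q, 11, BBBBZ) ⊢ (q, 1, BBBBBZ) ⊢ (q, ε, BBBBBBZ)
All input consumed and state q ∈ F.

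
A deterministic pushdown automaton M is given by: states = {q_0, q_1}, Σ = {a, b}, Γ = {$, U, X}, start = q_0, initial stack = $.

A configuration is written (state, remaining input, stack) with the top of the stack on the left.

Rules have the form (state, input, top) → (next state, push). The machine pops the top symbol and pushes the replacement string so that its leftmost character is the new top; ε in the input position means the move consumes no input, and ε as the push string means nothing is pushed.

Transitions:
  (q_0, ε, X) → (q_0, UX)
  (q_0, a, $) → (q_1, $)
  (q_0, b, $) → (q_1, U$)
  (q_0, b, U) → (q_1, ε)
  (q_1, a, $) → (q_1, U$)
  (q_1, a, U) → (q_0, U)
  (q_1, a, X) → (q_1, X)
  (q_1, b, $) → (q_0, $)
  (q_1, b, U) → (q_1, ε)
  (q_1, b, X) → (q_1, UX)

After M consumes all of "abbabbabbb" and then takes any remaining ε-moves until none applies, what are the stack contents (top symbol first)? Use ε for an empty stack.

$

(q_0, abbabbabbb, $)
  read a, top $: go to q_1, push $ → (q_1, bbabbabbb, $)
  read b, top $: go to q_0, push $ → (q_0, babbabbb, $)
  read b, top $: go to q_1, push U$ → (q_1, abbabbb, U$)
  read a, top U: go to q_0, push U → (q_0, bbabbb, U$)
  read b, top U: go to q_1, push ε → (q_1, babbb, $)
  read b, top $: go to q_0, push $ → (q_0, abbb, $)
  read a, top $: go to q_1, push $ → (q_1, bbb, $)
  read b, top $: go to q_0, push $ → (q_0, bb, $)
  read b, top $: go to q_1, push U$ → (q_1, b, U$)
  read b, top U: go to q_1, push ε → (q_1, ε, $)
All input consumed in state q_1 with stack $.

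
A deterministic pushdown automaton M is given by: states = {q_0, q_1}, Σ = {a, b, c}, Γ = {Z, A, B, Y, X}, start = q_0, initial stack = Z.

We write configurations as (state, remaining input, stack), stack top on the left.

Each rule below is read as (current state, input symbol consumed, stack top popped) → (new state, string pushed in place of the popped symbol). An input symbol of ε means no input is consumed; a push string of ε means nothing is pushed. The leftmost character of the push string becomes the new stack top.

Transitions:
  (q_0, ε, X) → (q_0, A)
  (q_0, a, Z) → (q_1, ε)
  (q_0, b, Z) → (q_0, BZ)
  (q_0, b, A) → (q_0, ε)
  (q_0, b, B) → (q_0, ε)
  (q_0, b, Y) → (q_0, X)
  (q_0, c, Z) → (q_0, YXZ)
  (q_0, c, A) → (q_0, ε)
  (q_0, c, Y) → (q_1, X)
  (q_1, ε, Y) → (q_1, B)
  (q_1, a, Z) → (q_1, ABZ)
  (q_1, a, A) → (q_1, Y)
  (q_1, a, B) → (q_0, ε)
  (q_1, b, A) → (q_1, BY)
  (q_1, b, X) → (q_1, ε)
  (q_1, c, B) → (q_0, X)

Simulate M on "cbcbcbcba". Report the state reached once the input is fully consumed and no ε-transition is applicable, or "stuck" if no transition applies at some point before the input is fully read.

(q_0, cbcbcbcba, Z) ⊢ (q_0, bcbcbcba, YXZ) ⊢ (q_0, cbcbcba, XXZ) ⊢ (q_0, cbcbcba, AXZ) ⊢ (q_0, bcbcba, XZ) ⊢ (q_0, bcbcba, AZ) ⊢ (q_0, cbcba, Z) ⊢ (q_0, bcba, YXZ) ⊢ (q_0, cba, XXZ) ⊢ (q_0, cba, AXZ) ⊢ (q_0, ba, XZ) ⊢ (q_0, ba, AZ) ⊢ (q_0, a, Z) ⊢ (q_1, ε, ε)
All input consumed; M is in state q_1.

q_1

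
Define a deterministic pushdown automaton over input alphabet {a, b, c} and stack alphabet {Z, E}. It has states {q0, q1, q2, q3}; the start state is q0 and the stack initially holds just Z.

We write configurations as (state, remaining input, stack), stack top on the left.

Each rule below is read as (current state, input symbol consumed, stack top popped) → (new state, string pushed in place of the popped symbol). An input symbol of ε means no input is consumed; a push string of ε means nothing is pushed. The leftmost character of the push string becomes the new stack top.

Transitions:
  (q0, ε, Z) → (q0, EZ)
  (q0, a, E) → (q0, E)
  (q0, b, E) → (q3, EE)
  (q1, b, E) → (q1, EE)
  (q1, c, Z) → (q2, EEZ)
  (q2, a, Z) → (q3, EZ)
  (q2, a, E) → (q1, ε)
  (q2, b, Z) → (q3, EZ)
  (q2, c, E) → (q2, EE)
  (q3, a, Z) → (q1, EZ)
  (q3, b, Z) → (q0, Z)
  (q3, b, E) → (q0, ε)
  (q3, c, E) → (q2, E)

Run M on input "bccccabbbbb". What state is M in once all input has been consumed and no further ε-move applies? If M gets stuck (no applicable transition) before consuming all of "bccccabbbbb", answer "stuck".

(q0, bccccabbbbb, Z)
  ε-move, top Z: go to q0, push EZ → (q0, bccccabbbbb, EZ)
  read b, top E: go to q3, push EE → (q3, ccccabbbbb, EEZ)
  read c, top E: go to q2, push E → (q2, cccabbbbb, EEZ)
  read c, top E: go to q2, push EE → (q2, ccabbbbb, EEEZ)
  read c, top E: go to q2, push EE → (q2, cabbbbb, EEEEZ)
  read c, top E: go to q2, push EE → (q2, abbbbb, EEEEEZ)
  read a, top E: go to q1, push ε → (q1, bbbbb, EEEEZ)
  read b, top E: go to q1, push EE → (q1, bbbb, EEEEEZ)
  read b, top E: go to q1, push EE → (q1, bbb, EEEEEEZ)
  read b, top E: go to q1, push EE → (q1, bb, EEEEEEEZ)
  read b, top E: go to q1, push EE → (q1, b, EEEEEEEEZ)
  read b, top E: go to q1, push EE → (q1, ε, EEEEEEEEEZ)
All input consumed; M is in state q1.

q1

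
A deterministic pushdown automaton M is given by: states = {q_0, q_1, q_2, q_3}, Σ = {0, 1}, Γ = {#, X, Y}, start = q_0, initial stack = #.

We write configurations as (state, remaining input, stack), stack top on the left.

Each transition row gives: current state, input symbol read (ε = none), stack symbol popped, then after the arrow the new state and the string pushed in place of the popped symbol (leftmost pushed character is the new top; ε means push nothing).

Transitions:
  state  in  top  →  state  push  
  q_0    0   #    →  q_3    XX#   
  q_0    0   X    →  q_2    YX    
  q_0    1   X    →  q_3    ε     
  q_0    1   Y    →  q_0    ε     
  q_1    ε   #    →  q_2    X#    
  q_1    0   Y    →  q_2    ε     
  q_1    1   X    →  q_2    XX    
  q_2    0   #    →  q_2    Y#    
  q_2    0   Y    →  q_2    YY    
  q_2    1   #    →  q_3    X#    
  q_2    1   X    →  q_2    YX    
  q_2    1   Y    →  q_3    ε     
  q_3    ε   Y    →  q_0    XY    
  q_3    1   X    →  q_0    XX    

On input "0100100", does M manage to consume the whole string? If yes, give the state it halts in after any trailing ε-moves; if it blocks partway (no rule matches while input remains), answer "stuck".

(q_0, 0100100, #)
  read 0, top #: go to q_3, push XX# → (q_3, 100100, XX#)
  read 1, top X: go to q_0, push XX → (q_0, 00100, XXX#)
  read 0, top X: go to q_2, push YX → (q_2, 0100, YXXX#)
  read 0, top Y: go to q_2, push YY → (q_2, 100, YYXXX#)
  read 1, top Y: go to q_3, push ε → (q_3, 00, YXXX#)
  ε-move, top Y: go to q_0, push XY → (q_0, 00, XYXXX#)
  read 0, top X: go to q_2, push YX → (q_2, 0, YXYXXX#)
  read 0, top Y: go to q_2, push YY → (q_2, ε, YYXYXXX#)
All input consumed; M is in state q_2.

q_2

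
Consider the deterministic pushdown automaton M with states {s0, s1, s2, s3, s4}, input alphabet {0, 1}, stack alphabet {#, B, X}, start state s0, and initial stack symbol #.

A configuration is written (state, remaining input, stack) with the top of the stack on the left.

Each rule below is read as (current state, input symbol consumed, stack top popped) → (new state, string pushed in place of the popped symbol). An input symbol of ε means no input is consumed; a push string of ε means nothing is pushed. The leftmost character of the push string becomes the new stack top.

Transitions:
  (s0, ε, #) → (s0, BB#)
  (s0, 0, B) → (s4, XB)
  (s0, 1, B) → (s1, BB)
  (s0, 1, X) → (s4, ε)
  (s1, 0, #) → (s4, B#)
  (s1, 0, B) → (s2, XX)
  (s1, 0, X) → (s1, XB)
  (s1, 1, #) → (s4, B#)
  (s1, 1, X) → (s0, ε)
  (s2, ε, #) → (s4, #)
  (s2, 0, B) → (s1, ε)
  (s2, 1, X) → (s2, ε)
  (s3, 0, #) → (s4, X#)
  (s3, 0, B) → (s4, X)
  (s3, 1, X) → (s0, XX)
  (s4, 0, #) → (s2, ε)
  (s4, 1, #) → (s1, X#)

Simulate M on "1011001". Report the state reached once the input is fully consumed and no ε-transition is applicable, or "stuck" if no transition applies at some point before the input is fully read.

(s0, 1011001, #)
  ε-move, top #: go to s0, push BB# → (s0, 1011001, BB#)
  read 1, top B: go to s1, push BB → (s1, 011001, BBB#)
  read 0, top B: go to s2, push XX → (s2, 11001, XXBB#)
  read 1, top X: go to s2, push ε → (s2, 1001, XBB#)
  read 1, top X: go to s2, push ε → (s2, 001, BB#)
  read 0, top B: go to s1, push ε → (s1, 01, B#)
  read 0, top B: go to s2, push XX → (s2, 1, XX#)
  read 1, top X: go to s2, push ε → (s2, ε, X#)
All input consumed; M is in state s2.

s2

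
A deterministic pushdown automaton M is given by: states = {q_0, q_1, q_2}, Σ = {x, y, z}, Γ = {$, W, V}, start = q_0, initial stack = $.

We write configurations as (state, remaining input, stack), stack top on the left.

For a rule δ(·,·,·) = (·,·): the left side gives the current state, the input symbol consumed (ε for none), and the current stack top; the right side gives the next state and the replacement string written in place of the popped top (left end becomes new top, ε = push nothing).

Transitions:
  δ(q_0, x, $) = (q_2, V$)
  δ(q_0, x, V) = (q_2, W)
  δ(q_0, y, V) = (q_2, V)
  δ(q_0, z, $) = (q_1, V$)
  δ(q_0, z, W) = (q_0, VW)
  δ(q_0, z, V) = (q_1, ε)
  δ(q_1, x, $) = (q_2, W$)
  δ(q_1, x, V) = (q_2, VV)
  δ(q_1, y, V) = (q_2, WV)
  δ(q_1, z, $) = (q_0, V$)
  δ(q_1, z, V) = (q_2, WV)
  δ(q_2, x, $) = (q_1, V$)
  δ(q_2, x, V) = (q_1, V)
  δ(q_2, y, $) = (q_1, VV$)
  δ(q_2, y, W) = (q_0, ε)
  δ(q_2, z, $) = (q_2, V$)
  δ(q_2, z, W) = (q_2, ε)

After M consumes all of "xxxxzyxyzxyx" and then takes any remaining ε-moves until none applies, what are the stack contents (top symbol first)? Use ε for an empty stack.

(q_0, xxxxzyxyzxyx, $)
  read x, top $: go to q_2, push V$ → (q_2, xxxzyxyzxyx, V$)
  read x, top V: go to q_1, push V → (q_1, xxzyxyzxyx, V$)
  read x, top V: go to q_2, push VV → (q_2, xzyxyzxyx, VV$)
  read x, top V: go to q_1, push V → (q_1, zyxyzxyx, VV$)
  read z, top V: go to q_2, push WV → (q_2, yxyzxyx, WVV$)
  read y, top W: go to q_0, push ε → (q_0, xyzxyx, VV$)
  read x, top V: go to q_2, push W → (q_2, yzxyx, WV$)
  read y, top W: go to q_0, push ε → (q_0, zxyx, V$)
  read z, top V: go to q_1, push ε → (q_1, xyx, $)
  read x, top $: go to q_2, push W$ → (q_2, yx, W$)
  read y, top W: go to q_0, push ε → (q_0, x, $)
  read x, top $: go to q_2, push V$ → (q_2, ε, V$)
All input consumed in state q_2 with stack V$.

V$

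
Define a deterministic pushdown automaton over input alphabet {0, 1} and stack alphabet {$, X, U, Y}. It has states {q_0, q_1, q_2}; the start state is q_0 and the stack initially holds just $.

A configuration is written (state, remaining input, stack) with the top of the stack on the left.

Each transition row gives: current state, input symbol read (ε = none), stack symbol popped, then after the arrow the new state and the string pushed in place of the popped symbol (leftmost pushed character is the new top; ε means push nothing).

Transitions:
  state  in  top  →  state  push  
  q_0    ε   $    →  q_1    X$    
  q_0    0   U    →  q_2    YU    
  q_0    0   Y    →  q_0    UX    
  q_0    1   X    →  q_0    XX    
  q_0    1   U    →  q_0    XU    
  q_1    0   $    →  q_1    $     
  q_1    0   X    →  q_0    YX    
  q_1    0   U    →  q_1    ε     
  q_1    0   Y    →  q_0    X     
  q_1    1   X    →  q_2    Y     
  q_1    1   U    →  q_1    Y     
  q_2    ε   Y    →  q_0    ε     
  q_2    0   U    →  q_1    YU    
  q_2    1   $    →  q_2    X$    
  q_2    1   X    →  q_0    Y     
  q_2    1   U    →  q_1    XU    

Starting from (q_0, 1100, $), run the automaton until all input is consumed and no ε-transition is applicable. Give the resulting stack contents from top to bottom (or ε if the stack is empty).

UXX$

(q_0, 1100, $)
  ε-move, top $: go to q_1, push X$ → (q_1, 1100, X$)
  read 1, top X: go to q_2, push Y → (q_2, 100, Y$)
  ε-move, top Y: go to q_0, push ε → (q_0, 100, $)
  ε-move, top $: go to q_1, push X$ → (q_1, 100, X$)
  read 1, top X: go to q_2, push Y → (q_2, 00, Y$)
  ε-move, top Y: go to q_0, push ε → (q_0, 00, $)
  ε-move, top $: go to q_1, push X$ → (q_1, 00, X$)
  read 0, top X: go to q_0, push YX → (q_0, 0, YX$)
  read 0, top Y: go to q_0, push UX → (q_0, ε, UXX$)
All input consumed in state q_0 with stack UXX$.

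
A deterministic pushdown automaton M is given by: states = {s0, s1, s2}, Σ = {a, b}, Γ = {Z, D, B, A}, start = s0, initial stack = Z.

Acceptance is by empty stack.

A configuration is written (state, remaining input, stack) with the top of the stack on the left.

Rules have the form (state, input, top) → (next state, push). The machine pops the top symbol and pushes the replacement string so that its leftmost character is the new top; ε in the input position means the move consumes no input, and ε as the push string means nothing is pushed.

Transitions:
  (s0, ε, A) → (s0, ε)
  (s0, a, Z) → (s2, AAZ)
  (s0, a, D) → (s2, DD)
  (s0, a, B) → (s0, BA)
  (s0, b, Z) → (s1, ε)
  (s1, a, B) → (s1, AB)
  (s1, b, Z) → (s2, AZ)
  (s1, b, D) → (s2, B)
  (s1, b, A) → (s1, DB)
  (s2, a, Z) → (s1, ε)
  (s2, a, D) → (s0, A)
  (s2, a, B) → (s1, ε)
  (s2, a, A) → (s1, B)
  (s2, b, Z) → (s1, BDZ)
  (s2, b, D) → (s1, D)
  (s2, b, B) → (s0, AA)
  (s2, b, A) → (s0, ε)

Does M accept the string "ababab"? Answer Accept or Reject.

Reject

(s0, ababab, Z) ⊢ (s2, babab, AAZ) ⊢ (s0, abab, AZ) ⊢ (s0, abab, Z) ⊢ (s2, bab, AAZ) ⊢ (s0, ab, AZ) ⊢ (s0, ab, Z) ⊢ (s2, b, AAZ) ⊢ (s0, ε, AZ) ⊢ (s0, ε, Z)
All input consumed; stack is Z, not empty, and no further ε-move applies.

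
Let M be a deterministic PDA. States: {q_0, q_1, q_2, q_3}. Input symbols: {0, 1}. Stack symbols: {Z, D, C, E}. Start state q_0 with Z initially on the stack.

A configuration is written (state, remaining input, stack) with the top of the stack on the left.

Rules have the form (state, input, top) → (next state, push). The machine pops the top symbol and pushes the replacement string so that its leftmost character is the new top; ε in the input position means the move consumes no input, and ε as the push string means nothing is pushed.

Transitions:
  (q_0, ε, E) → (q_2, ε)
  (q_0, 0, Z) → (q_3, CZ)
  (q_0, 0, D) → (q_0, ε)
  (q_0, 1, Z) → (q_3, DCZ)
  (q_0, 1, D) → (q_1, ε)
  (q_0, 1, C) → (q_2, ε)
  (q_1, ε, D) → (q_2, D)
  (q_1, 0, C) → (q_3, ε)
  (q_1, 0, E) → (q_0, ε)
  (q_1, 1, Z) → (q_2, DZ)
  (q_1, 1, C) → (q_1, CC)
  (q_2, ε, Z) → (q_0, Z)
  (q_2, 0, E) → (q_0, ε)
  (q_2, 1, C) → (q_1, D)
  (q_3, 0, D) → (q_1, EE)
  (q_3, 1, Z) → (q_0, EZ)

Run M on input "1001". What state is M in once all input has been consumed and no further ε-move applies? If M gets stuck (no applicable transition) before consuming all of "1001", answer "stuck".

(q_0, 1001, Z) ⊢ (q_3, 001, DCZ) ⊢ (q_1, 01, EECZ) ⊢ (q_0, 1, ECZ) ⊢ (q_2, 1, CZ) ⊢ (q_1, ε, DZ) ⊢ (q_2, ε, DZ)
All input consumed; M is in state q_2.

q_2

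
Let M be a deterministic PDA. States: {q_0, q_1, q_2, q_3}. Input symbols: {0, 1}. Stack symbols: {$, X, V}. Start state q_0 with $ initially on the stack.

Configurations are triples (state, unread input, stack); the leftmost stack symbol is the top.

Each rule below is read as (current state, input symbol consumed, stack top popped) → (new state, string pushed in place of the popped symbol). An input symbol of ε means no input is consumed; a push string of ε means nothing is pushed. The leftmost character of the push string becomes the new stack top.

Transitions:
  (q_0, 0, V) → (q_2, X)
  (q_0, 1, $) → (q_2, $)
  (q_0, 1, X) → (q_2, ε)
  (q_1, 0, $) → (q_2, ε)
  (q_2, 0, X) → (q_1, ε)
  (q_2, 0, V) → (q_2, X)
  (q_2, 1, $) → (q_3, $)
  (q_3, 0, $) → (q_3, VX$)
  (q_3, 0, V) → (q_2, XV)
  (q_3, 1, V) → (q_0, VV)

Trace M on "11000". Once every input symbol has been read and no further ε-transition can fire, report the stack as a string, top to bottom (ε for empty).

(q_0, 11000, $)
  read 1, top $: go to q_2, push $ → (q_2, 1000, $)
  read 1, top $: go to q_3, push $ → (q_3, 000, $)
  read 0, top $: go to q_3, push VX$ → (q_3, 00, VX$)
  read 0, top V: go to q_2, push XV → (q_2, 0, XVX$)
  read 0, top X: go to q_1, push ε → (q_1, ε, VX$)
All input consumed in state q_1 with stack VX$.

VX$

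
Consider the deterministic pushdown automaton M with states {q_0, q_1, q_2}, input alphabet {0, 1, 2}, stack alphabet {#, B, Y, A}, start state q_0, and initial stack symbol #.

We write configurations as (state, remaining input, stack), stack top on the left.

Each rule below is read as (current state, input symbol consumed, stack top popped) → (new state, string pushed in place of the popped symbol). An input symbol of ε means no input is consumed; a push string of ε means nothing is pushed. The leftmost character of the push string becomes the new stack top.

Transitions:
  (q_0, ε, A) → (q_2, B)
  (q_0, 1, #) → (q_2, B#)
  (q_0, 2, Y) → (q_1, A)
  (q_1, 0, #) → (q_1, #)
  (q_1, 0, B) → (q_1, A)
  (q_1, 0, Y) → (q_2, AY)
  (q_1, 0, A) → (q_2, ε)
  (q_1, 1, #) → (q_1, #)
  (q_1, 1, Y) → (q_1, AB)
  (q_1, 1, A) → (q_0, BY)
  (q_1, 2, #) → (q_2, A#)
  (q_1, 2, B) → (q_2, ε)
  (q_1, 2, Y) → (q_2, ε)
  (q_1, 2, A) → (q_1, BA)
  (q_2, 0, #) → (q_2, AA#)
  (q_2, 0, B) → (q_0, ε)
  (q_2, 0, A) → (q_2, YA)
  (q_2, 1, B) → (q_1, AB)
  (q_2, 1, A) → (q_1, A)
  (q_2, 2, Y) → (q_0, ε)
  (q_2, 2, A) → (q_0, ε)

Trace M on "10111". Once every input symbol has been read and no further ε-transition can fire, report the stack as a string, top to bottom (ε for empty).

(q_0, 10111, #)
  read 1, top #: go to q_2, push B# → (q_2, 0111, B#)
  read 0, top B: go to q_0, push ε → (q_0, 111, #)
  read 1, top #: go to q_2, push B# → (q_2, 11, B#)
  read 1, top B: go to q_1, push AB → (q_1, 1, AB#)
  read 1, top A: go to q_0, push BY → (q_0, ε, BYB#)
All input consumed in state q_0 with stack BYB#.

BYB#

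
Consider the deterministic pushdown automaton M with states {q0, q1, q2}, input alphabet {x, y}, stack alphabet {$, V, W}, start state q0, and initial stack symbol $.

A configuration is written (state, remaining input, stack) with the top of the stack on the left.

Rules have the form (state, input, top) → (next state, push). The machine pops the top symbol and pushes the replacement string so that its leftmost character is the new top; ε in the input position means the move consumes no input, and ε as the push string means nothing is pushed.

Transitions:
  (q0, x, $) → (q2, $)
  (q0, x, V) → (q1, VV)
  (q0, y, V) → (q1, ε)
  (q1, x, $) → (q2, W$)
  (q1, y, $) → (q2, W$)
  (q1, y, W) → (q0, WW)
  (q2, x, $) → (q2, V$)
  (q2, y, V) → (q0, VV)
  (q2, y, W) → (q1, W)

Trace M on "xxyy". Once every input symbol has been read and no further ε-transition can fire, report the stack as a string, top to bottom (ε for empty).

V$

(q0, xxyy, $)
  read x, top $: go to q2, push $ → (q2, xyy, $)
  read x, top $: go to q2, push V$ → (q2, yy, V$)
  read y, top V: go to q0, push VV → (q0, y, VV$)
  read y, top V: go to q1, push ε → (q1, ε, V$)
All input consumed in state q1 with stack V$.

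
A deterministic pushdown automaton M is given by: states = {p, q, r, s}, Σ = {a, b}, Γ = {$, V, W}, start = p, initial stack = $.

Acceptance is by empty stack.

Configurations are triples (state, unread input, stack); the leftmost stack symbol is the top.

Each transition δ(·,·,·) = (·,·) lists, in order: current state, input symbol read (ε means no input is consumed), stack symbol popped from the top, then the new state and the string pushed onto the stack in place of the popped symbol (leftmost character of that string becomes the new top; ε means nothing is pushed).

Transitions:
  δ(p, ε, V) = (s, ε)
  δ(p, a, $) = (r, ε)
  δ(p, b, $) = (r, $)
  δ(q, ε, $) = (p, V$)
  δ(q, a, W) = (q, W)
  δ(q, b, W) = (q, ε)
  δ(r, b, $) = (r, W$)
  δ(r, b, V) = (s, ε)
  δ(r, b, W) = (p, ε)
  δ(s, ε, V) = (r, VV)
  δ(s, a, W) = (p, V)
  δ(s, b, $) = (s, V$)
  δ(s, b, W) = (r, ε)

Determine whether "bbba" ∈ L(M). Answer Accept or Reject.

(p, bbba, $)
  read b, top $: go to r, push $ → (r, bba, $)
  read b, top $: go to r, push W$ → (r, ba, W$)
  read b, top W: go to p, push ε → (p, a, $)
  read a, top $: go to r, push ε → (r, ε, ε)
All input consumed and the stack is empty.

Accept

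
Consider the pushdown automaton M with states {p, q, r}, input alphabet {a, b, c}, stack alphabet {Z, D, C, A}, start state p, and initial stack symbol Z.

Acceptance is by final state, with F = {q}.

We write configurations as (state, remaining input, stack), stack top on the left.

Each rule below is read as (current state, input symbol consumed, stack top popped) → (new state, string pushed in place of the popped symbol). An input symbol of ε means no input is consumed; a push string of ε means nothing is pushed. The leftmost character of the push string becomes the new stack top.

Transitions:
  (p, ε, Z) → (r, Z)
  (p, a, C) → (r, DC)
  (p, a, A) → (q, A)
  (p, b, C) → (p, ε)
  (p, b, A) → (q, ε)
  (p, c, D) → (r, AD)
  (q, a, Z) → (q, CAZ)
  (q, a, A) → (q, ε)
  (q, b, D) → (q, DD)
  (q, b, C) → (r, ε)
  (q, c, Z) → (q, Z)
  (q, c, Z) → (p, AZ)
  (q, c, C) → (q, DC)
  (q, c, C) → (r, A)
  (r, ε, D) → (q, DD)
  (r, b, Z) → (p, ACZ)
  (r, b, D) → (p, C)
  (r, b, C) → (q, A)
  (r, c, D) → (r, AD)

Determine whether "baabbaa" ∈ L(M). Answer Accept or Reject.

One accepting computation: (p, baabbaa, Z) ⊢ (r, baabbaa, Z) ⊢ (p, aabbaa, ACZ) ⊢ (q, abbaa, ACZ) ⊢ (q, bbaa, CZ) ⊢ (r, baa, Z) ⊢ (p, aa, ACZ) ⊢ (q, a, ACZ) ⊢ (q, ε, CZ)
All input consumed and state q ∈ F.

Accept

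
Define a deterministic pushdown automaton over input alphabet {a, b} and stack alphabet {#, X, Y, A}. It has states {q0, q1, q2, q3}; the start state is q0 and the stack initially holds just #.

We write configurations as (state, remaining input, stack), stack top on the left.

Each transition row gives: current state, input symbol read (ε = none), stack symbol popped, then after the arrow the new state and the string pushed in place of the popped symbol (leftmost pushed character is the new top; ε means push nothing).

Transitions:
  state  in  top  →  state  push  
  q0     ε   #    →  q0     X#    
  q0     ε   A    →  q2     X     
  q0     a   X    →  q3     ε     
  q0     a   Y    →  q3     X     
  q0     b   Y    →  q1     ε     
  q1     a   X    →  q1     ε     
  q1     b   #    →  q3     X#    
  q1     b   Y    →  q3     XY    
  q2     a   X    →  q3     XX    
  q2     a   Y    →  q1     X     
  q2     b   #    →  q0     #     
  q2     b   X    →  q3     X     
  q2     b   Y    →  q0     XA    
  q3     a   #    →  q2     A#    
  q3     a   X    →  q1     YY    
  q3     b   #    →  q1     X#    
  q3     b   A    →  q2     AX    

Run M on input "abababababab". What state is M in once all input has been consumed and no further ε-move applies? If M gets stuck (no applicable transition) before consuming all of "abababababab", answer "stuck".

(q0, abababababab, #)
  ε-move, top #: go to q0, push X# → (q0, abababababab, X#)
  read a, top X: go to q3, push ε → (q3, bababababab, #)
  read b, top #: go to q1, push X# → (q1, ababababab, X#)
  read a, top X: go to q1, push ε → (q1, babababab, #)
  read b, top #: go to q3, push X# → (q3, abababab, X#)
  read a, top X: go to q1, push YY → (q1, bababab, YY#)
  read b, top Y: go to q3, push XY → (q3, ababab, XYY#)
  read a, top X: go to q1, push YY → (q1, babab, YYYY#)
  read b, top Y: go to q3, push XY → (q3, abab, XYYYY#)
  read a, top X: go to q1, push YY → (q1, bab, YYYYYY#)
  read b, top Y: go to q3, push XY → (q3, ab, XYYYYYY#)
  read a, top X: go to q1, push YY → (q1, b, YYYYYYYY#)
  read b, top Y: go to q3, push XY → (q3, ε, XYYYYYYYY#)
All input consumed; M is in state q3.

q3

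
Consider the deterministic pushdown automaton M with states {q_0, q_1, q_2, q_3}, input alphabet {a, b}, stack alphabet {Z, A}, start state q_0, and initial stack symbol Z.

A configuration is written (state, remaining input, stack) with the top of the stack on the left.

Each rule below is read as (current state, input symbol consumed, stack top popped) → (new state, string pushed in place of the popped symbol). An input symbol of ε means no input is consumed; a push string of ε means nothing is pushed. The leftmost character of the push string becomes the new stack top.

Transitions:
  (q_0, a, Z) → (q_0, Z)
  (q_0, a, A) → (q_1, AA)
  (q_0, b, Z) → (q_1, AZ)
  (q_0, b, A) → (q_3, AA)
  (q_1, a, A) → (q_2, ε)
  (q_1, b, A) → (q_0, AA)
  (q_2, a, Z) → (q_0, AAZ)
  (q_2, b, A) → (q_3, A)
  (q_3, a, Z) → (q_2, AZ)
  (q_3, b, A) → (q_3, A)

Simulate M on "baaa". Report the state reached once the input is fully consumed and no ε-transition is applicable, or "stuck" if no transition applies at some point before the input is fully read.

q_1

(q_0, baaa, Z)
  read b, top Z: go to q_1, push AZ → (q_1, aaa, AZ)
  read a, top A: go to q_2, push ε → (q_2, aa, Z)
  read a, top Z: go to q_0, push AAZ → (q_0, a, AAZ)
  read a, top A: go to q_1, push AA → (q_1, ε, AAAZ)
All input consumed; M is in state q_1.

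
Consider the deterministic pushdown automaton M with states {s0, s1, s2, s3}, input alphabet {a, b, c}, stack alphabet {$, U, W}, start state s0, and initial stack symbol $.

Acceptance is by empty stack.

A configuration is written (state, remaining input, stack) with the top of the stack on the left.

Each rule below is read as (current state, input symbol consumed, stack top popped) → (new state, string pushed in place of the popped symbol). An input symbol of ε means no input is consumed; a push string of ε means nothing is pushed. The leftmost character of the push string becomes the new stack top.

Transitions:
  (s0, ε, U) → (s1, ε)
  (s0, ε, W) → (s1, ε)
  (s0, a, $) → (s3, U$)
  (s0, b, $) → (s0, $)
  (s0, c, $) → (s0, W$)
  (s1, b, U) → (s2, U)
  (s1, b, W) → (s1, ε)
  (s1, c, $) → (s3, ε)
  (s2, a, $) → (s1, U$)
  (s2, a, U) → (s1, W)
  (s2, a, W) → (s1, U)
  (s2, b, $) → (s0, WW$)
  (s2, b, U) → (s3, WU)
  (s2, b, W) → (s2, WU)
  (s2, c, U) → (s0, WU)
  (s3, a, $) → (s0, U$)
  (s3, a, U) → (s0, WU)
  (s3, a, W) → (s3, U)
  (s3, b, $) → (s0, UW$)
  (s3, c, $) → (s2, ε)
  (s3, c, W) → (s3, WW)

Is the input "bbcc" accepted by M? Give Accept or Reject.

(s0, bbcc, $)
  read b, top $: go to s0, push $ → (s0, bcc, $)
  read b, top $: go to s0, push $ → (s0, cc, $)
  read c, top $: go to s0, push W$ → (s0, c, W$)
  ε-move, top W: go to s1, push ε → (s1, c, $)
  read c, top $: go to s3, push ε → (s3, ε, ε)
All input consumed and the stack is empty.

Accept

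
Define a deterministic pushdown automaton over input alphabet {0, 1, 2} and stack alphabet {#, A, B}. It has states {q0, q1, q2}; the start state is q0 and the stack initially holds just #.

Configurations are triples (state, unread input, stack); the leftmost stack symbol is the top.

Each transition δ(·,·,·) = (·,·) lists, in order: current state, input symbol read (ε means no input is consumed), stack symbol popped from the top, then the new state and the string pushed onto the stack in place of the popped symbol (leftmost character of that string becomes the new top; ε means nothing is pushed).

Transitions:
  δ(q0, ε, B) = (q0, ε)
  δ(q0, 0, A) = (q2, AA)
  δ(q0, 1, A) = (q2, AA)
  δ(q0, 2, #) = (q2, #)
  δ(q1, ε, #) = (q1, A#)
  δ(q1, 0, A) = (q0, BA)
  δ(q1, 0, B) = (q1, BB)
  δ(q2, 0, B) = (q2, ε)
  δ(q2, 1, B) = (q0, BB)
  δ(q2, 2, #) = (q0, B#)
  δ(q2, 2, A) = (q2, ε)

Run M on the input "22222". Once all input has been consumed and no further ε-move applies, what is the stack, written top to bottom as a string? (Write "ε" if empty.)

(q0, 22222, #)
  read 2, top #: go to q2, push # → (q2, 2222, #)
  read 2, top #: go to q0, push B# → (q0, 222, B#)
  ε-move, top B: go to q0, push ε → (q0, 222, #)
  read 2, top #: go to q2, push # → (q2, 22, #)
  read 2, top #: go to q0, push B# → (q0, 2, B#)
  ε-move, top B: go to q0, push ε → (q0, 2, #)
  read 2, top #: go to q2, push # → (q2, ε, #)
All input consumed in state q2 with stack #.

#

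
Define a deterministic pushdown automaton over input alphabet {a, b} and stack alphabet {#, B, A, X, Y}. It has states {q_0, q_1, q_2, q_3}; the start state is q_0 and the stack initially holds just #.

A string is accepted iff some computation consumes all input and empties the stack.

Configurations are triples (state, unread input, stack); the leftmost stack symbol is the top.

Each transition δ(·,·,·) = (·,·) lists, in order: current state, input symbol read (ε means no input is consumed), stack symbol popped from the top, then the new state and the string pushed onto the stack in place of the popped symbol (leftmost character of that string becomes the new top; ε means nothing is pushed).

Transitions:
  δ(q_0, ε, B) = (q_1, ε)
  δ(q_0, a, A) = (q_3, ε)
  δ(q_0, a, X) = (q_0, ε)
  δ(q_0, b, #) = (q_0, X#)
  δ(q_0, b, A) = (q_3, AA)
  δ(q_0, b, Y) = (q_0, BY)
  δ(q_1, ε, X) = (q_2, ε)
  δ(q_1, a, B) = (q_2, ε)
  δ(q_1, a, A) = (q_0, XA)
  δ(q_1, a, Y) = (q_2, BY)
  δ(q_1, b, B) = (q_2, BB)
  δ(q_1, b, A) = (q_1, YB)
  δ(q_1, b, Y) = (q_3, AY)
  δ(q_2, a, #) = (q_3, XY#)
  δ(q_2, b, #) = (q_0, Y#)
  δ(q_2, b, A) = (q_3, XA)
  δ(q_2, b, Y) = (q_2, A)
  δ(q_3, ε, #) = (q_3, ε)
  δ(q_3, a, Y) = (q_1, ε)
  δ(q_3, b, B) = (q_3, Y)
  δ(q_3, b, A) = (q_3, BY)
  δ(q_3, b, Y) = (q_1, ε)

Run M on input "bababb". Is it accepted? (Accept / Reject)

(q_0, bababb, #)
  read b, top #: go to q_0, push X# → (q_0, ababb, X#)
  read a, top X: go to q_0, push ε → (q_0, babb, #)
  read b, top #: go to q_0, push X# → (q_0, abb, X#)
  read a, top X: go to q_0, push ε → (q_0, bb, #)
  read b, top #: go to q_0, push X# → (q_0, b, X#)
No transition applies at (q_0, b, X#); input not fully consumed.

Reject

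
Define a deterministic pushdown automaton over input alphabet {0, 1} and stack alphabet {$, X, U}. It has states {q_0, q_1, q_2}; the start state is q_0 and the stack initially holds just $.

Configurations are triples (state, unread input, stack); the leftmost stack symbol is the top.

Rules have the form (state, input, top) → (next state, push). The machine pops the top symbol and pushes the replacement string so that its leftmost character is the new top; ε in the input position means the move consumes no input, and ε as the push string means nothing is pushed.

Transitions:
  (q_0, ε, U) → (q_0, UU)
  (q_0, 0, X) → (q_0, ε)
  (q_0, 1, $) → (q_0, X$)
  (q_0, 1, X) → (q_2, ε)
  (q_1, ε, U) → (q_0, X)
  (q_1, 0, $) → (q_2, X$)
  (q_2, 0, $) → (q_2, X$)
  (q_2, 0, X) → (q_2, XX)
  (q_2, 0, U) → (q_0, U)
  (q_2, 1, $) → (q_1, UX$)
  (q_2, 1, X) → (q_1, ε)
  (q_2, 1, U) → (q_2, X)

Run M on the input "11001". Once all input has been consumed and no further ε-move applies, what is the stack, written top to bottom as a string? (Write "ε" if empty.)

X$

(q_0, 11001, $) ⊢ (q_0, 1001, X$) ⊢ (q_2, 001, $) ⊢ (q_2, 01, X$) ⊢ (q_2, 1, XX$) ⊢ (q_1, ε, X$)
All input consumed in state q_1 with stack X$.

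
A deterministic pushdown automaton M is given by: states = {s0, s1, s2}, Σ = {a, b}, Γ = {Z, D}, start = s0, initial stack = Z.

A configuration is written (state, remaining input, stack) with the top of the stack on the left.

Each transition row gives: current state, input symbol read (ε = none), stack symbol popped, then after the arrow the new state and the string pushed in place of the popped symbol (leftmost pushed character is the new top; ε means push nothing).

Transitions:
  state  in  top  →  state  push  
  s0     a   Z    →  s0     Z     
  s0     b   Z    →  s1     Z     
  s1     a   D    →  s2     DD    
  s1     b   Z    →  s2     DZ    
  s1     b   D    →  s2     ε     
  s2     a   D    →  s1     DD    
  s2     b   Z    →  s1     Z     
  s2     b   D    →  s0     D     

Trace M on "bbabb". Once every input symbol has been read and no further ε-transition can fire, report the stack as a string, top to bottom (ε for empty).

DZ

(s0, bbabb, Z)
  read b, top Z: go to s1, push Z → (s1, babb, Z)
  read b, top Z: go to s2, push DZ → (s2, abb, DZ)
  read a, top D: go to s1, push DD → (s1, bb, DDZ)
  read b, top D: go to s2, push ε → (s2, b, DZ)
  read b, top D: go to s0, push D → (s0, ε, DZ)
All input consumed in state s0 with stack DZ.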